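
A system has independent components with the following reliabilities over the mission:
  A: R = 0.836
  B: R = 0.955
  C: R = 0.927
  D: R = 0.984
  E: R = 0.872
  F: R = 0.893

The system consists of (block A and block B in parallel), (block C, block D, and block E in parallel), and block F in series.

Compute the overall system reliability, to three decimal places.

Parallel (A and B): 1 − (1 − 0.83600)(1 − 0.95500) = 0.99262
Parallel (C, D, and E): 1 − (1 − 0.92700)(1 − 0.98400)(1 − 0.87200) = 0.99985
Series ([0.99262], [0.99985], and F): 0.99262 × 0.99985 × 0.89300 = 0.886

0.886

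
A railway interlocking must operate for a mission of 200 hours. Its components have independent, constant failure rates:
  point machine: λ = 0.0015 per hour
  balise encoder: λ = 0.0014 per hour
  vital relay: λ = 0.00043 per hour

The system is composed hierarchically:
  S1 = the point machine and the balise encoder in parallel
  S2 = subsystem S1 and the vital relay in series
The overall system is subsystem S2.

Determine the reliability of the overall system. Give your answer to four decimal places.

0.8595

R(point machine) = exp(−0.0015 × 200) = 0.740818
R(balise encoder) = exp(−0.0014 × 200) = 0.755784
R(vital relay) = exp(−0.00043 × 200) = 0.917594
Parallel (point machine and balise encoder): 1 − (1 − 0.740818)(1 − 0.755784) = 0.936704
Series ([0.936704] and vital relay): 0.936704 × 0.917594 = 0.8595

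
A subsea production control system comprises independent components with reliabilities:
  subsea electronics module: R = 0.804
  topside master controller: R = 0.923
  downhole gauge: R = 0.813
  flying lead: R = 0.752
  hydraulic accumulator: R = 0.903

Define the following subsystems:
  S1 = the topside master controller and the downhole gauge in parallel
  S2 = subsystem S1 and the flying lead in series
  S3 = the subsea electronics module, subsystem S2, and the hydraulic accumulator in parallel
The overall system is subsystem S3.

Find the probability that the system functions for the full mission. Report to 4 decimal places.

0.9951

Parallel (topside master controller and downhole gauge): 1 − (1 − 0.923000)(1 − 0.813000) = 0.985601
Series ([0.985601] and flying lead): 0.985601 × 0.752000 = 0.741172
Parallel (subsea electronics module, [0.741172], and hydraulic accumulator): 1 − (1 − 0.804000)(1 − 0.741172)(1 − 0.903000) = 0.9951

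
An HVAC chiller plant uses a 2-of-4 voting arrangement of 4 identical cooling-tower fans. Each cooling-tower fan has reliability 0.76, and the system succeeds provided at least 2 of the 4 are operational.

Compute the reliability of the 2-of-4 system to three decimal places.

0.955

R = Σ_{i=2}^{4} C(4,i) p^i (1−p)^{4−i} with p = 0.76
C(4,2)·0.76^2·0.24^2 = 0.19962
C(4,3)·0.76^3·0.24^1 = 0.42142
C(4,4)·0.76^4·0.24^0 = 0.33362
Sum = 0.955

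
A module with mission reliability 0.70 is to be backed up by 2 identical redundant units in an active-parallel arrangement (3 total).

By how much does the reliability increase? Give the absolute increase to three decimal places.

R_before = 0.70
R_after = 1 − (1 − 0.70)^3 = 0.973
ΔR = 0.973 − 0.70 = 0.273

0.273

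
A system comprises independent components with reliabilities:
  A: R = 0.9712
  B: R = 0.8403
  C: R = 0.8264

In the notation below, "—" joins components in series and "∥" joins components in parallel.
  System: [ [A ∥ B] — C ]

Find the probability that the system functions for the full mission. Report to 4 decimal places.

0.8226

Parallel (A and B): 1 − (1 − 0.971200)(1 − 0.840300) = 0.995401
Series ([0.995401] and C): 0.995401 × 0.826400 = 0.8226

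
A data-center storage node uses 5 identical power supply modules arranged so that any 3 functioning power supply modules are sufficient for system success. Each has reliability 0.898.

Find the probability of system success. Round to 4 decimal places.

0.9909

R = Σ_{i=3}^{5} C(5,i) p^i (1−p)^{5−i} with p = 0.898
C(5,3)·0.898^3·0.102^2 = 0.075341
C(5,4)·0.898^4·0.102^1 = 0.331647
C(5,5)·0.898^5·0.102^0 = 0.583958
Sum = 0.9909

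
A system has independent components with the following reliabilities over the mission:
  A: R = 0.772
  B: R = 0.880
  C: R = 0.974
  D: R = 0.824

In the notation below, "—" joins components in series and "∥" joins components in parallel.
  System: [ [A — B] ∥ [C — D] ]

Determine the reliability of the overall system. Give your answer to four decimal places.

Series (A and B): 0.772000 × 0.880000 = 0.679360
Series (C and D): 0.974000 × 0.824000 = 0.802576
Parallel ([0.679360] and [0.802576]): 1 − (1 − 0.679360)(1 − 0.802576) = 0.9367

0.9367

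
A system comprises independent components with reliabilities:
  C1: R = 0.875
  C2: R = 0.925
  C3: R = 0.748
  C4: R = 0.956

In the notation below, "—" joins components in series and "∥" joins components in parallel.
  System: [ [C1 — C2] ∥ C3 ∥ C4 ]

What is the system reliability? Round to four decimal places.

Series (C1 and C2): 0.875000 × 0.925000 = 0.809375
Parallel ([0.809375], C3, and C4): 1 − (1 − 0.809375)(1 − 0.748000)(1 − 0.956000) = 0.9979

0.9979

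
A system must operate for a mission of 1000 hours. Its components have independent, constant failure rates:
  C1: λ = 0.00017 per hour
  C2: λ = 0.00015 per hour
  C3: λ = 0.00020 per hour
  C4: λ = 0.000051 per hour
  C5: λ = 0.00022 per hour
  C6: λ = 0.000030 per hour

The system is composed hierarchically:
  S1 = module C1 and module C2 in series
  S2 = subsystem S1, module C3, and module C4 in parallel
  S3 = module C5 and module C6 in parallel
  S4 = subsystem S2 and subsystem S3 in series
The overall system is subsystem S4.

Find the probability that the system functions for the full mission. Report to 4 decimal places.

0.9917

R(C1) = exp(−0.00017 × 1000) = 0.843665
R(C2) = exp(−0.00015 × 1000) = 0.860708
R(C3) = exp(−0.00020 × 1000) = 0.818731
R(C4) = exp(−0.000051 × 1000) = 0.950279
R(C5) = exp(−0.00022 × 1000) = 0.802519
R(C6) = exp(−0.000030 × 1000) = 0.970446
Series (C1 and C2): 0.843665 × 0.860708 = 0.726149
Parallel ([0.726149], C3, and C4): 1 − (1 − 0.726149)(1 − 0.818731)(1 − 0.950279) = 0.997532
Parallel (C5 and C6): 1 − (1 − 0.802519)(1 − 0.970446) = 0.994164
Series ([0.997532] and [0.994164]): 0.997532 × 0.994164 = 0.9917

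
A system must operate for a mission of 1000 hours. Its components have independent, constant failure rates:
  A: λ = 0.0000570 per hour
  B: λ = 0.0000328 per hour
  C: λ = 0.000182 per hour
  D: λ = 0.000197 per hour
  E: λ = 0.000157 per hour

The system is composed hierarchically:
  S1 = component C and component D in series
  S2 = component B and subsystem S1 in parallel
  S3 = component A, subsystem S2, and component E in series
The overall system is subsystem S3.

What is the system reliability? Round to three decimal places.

R(A) = exp(−0.0000570 × 1000) = 0.94459
R(B) = exp(−0.0000328 × 1000) = 0.96773
R(C) = exp(−0.000182 × 1000) = 0.83360
R(D) = exp(−0.000197 × 1000) = 0.82119
R(E) = exp(−0.000157 × 1000) = 0.85470
Series (C and D): 0.83360 × 0.82119 = 0.68454
Parallel (B and [0.68454]): 1 − (1 − 0.96773)(1 − 0.68454) = 0.98982
Series (A, [0.98982], and E): 0.94459 × 0.98982 × 0.85470 = 0.799

0.799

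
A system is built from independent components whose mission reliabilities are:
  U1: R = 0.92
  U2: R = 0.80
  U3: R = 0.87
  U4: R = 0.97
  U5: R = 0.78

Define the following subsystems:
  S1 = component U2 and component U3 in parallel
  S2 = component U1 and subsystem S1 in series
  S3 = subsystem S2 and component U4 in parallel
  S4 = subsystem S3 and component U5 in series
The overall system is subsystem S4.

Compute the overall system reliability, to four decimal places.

Parallel (U2 and U3): 1 − (1 − 0.800000)(1 − 0.870000) = 0.974000
Series (U1 and [0.974000]): 0.920000 × 0.974000 = 0.896080
Parallel ([0.896080] and U4): 1 − (1 − 0.896080)(1 − 0.970000) = 0.996882
Series ([0.996882] and U5): 0.996882 × 0.780000 = 0.7776

0.7776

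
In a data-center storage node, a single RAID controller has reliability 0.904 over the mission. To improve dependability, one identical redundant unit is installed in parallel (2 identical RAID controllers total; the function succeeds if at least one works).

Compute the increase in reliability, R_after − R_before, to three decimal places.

R_before = 0.904
R_after = 1 − (1 − 0.904)^2 = 0.991
ΔR = 0.991 − 0.904 = 0.087

0.087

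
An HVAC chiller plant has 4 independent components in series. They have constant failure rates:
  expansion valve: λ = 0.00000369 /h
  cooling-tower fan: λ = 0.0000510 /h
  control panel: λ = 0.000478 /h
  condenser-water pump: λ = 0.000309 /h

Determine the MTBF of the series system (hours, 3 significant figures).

1190

Series of exponential components: λ_sys = Σ λ_i
λ_sys = 0.00000369 + 0.0000510 + 0.000478 + 0.000309 = 8.4169e-04 /h
MTBF = 1 / λ_sys = 1190 h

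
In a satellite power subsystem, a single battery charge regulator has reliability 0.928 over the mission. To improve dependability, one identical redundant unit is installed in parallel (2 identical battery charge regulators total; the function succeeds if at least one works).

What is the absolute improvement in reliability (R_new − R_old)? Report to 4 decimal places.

0.0668

R_before = 0.928
R_after = 1 − (1 − 0.928)^2 = 0.9948
ΔR = 0.9948 − 0.928 = 0.0668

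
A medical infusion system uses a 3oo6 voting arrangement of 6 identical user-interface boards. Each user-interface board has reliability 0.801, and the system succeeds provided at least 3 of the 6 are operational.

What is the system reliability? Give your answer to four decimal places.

R = Σ_{i=3}^{6} C(6,i) p^i (1−p)^{6−i} with p = 0.801
C(6,3)·0.801^3·0.199^3 = 0.081000
C(6,4)·0.801^4·0.199^2 = 0.244527
C(6,5)·0.801^5·0.199^1 = 0.393701
C(6,6)·0.801^6·0.199^0 = 0.264116
Sum = 0.9833

0.9833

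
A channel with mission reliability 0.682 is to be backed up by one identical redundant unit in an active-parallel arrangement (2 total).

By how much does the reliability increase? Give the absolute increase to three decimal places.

0.217

R_before = 0.682
R_after = 1 − (1 − 0.682)^2 = 0.899
ΔR = 0.899 − 0.682 = 0.217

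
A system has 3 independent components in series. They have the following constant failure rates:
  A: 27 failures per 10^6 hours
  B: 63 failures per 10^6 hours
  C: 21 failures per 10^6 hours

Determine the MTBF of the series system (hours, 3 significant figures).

9010

Series of exponential components: λ_sys = Σ λ_i
λ_sys = 0.000027 + 0.000063 + 0.000021 = 1.1100e-04 /h
MTBF = 1 / λ_sys = 9010 h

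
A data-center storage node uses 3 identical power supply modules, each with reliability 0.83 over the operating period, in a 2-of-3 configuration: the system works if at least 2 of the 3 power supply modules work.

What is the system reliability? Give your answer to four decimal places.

0.9231

R = Σ_{i=2}^{3} C(3,i) p^i (1−p)^{3−i} with p = 0.83
C(3,2)·0.83^2·0.17^1 = 0.351339
C(3,3)·0.83^3·0.17^0 = 0.571787
Sum = 0.9231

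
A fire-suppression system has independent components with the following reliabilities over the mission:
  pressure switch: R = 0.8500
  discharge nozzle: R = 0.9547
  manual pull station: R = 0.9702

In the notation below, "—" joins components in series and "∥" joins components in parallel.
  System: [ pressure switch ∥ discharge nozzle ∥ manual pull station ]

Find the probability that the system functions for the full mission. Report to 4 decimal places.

0.9998

Parallel (pressure switch, discharge nozzle, and manual pull station): 1 − (1 − 0.850000)(1 − 0.954700)(1 − 0.970200) = 0.9998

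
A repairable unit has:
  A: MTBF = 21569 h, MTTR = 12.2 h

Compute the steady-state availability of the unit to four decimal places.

A(A) = MTBF/(MTBF+MTTR) = 21569/(21569+12.2) = 0.9994

0.9994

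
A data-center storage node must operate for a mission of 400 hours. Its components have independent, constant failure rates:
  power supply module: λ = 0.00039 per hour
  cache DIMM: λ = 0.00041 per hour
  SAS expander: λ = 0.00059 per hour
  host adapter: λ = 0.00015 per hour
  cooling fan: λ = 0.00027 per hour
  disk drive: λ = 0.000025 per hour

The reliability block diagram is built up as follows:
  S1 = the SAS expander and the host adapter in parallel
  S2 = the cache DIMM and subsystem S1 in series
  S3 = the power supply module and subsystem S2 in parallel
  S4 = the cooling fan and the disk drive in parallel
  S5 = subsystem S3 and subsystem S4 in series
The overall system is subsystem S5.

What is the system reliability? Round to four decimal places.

0.9757

R(power supply module) = exp(−0.00039 × 400) = 0.855559
R(cache DIMM) = exp(−0.00041 × 400) = 0.848742
R(SAS expander) = exp(−0.00059 × 400) = 0.789781
R(host adapter) = exp(−0.00015 × 400) = 0.941765
R(cooling fan) = exp(−0.00027 × 400) = 0.897628
R(disk drive) = exp(−0.000025 × 400) = 0.990050
Parallel (SAS expander and host adapter): 1 − (1 − 0.789781)(1 − 0.941765) = 0.987758
Series (cache DIMM and [0.987758]): 0.848742 × 0.987758 = 0.838352
Parallel (power supply module and [0.838352]): 1 − (1 − 0.855559)(1 − 0.838352) = 0.976651
Parallel (cooling fan and disk drive): 1 − (1 − 0.897628)(1 − 0.990050) = 0.998981
Series ([0.976651] and [0.998981]): 0.976651 × 0.998981 = 0.9757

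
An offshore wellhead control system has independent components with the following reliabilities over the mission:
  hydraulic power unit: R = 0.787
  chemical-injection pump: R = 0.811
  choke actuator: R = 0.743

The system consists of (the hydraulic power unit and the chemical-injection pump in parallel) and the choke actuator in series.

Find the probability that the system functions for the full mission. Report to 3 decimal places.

Parallel (hydraulic power unit and chemical-injection pump): 1 − (1 − 0.78700)(1 − 0.81100) = 0.95974
Series ([0.95974] and choke actuator): 0.95974 × 0.74300 = 0.713

0.713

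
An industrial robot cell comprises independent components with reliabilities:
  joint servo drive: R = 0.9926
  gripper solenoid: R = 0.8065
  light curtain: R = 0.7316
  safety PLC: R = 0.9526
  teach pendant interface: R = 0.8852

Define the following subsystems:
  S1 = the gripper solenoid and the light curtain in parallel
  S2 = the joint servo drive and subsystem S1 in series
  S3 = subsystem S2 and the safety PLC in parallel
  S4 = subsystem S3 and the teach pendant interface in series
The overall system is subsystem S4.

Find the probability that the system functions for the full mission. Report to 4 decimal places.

Parallel (gripper solenoid and light curtain): 1 − (1 − 0.806500)(1 − 0.731600) = 0.948065
Series (joint servo drive and [0.948065]): 0.992600 × 0.948065 = 0.941049
Parallel ([0.941049] and safety PLC): 1 − (1 − 0.941049)(1 − 0.952600) = 0.997206
Series ([0.997206] and teach pendant interface): 0.997206 × 0.885200 = 0.8827

0.8827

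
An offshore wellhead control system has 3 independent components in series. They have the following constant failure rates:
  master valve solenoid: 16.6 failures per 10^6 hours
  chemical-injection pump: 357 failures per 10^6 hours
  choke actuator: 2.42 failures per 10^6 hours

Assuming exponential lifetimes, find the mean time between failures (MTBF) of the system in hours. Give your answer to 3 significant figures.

2660

Series of exponential components: λ_sys = Σ λ_i
λ_sys = 0.0000166 + 0.000357 + 0.00000242 = 3.7602e-04 /h
MTBF = 1 / λ_sys = 2660 h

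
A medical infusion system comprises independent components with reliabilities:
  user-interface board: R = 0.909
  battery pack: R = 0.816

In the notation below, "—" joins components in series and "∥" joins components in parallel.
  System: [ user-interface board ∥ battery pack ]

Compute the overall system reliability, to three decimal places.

0.983

Parallel (user-interface board and battery pack): 1 − (1 − 0.90900)(1 − 0.81600) = 0.983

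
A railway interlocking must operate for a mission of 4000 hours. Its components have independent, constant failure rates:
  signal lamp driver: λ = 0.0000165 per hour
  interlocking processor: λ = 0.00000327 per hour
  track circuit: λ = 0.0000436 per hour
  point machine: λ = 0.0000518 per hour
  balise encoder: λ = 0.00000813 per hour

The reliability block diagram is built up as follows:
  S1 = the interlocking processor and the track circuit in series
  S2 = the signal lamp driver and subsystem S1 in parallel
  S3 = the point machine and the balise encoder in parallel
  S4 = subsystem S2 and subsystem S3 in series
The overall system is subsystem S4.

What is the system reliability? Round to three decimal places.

0.983

R(signal lamp driver) = exp(−0.0000165 × 4000) = 0.93613
R(interlocking processor) = exp(−0.00000327 × 4000) = 0.98701
R(track circuit) = exp(−0.0000436 × 4000) = 0.83996
R(point machine) = exp(−0.0000518 × 4000) = 0.81286
R(balise encoder) = exp(−0.00000813 × 4000) = 0.96800
Series (interlocking processor and track circuit): 0.98701 × 0.83996 = 0.82905
Parallel (signal lamp driver and [0.82905]): 1 − (1 − 0.93613)(1 − 0.82905) = 0.98908
Parallel (point machine and balise encoder): 1 − (1 − 0.81286)(1 − 0.96800) = 0.99401
Series ([0.98908] and [0.99401]): 0.98908 × 0.99401 = 0.983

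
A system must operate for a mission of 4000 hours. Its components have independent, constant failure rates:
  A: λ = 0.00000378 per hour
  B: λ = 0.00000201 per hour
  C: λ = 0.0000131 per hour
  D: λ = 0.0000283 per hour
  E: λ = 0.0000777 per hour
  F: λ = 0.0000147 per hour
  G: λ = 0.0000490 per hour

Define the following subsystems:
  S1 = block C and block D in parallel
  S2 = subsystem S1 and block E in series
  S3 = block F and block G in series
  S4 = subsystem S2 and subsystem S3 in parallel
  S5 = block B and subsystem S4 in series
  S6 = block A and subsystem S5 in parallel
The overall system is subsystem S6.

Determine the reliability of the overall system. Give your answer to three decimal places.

0.999

R(A) = exp(−0.00000378 × 4000) = 0.98499
R(B) = exp(−0.00000201 × 4000) = 0.99199
R(C) = exp(−0.0000131 × 4000) = 0.94895
R(D) = exp(−0.0000283 × 4000) = 0.89297
R(E) = exp(−0.0000777 × 4000) = 0.73286
R(F) = exp(−0.0000147 × 4000) = 0.94290
R(G) = exp(−0.0000490 × 4000) = 0.82201
Parallel (C and D): 1 − (1 − 0.94895)(1 − 0.89297) = 0.99454
Series ([0.99454] and E): 0.99454 × 0.73286 = 0.72886
Series (F and G): 0.94290 × 0.82201 = 0.77507
Parallel ([0.72886] and [0.77507]): 1 − (1 − 0.72886)(1 − 0.77507) = 0.93901
Series (B and [0.93901]): 0.99199 × 0.93901 = 0.93149
Parallel (A and [0.93149]): 1 − (1 − 0.98499)(1 − 0.93149) = 0.999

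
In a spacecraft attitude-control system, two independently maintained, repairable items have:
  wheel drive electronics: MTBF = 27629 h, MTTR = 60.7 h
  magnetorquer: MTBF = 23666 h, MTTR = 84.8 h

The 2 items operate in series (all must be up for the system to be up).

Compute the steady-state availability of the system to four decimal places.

A(wheel drive electronics) = MTBF/(MTBF+MTTR) = 27629/(27629+60.7) = 0.997808
A(magnetorquer) = MTBF/(MTBF+MTTR) = 23666/(23666+84.8) = 0.996430
Series availability: 0.997808 × 0.996430 = 0.9942

0.9942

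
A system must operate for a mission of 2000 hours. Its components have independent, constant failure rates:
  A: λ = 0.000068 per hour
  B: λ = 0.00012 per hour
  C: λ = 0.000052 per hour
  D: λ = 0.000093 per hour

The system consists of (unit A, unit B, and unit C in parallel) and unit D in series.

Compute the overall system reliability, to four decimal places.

0.8280

R(A) = exp(−0.000068 × 2000) = 0.872843
R(B) = exp(−0.00012 × 2000) = 0.786628
R(C) = exp(−0.000052 × 2000) = 0.901225
R(D) = exp(−0.000093 × 2000) = 0.830274
Parallel (A, B, and C): 1 − (1 − 0.872843)(1 − 0.786628)(1 − 0.901225) = 0.997320
Series ([0.997320] and D): 0.997320 × 0.830274 = 0.8280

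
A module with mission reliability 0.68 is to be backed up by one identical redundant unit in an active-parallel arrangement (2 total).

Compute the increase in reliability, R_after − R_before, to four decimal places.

R_before = 0.68
R_after = 1 − (1 − 0.68)^2 = 0.8976
ΔR = 0.8976 − 0.68 = 0.2176

0.2176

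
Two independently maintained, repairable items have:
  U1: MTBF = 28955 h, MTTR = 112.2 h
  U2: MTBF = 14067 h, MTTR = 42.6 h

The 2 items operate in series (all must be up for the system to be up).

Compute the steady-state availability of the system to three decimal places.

0.993

A(U1) = MTBF/(MTBF+MTTR) = 28955/(28955+112.2) = 0.996140
A(U2) = MTBF/(MTBF+MTTR) = 14067/(14067+42.6) = 0.996981
Series availability: 0.996140 × 0.996981 = 0.993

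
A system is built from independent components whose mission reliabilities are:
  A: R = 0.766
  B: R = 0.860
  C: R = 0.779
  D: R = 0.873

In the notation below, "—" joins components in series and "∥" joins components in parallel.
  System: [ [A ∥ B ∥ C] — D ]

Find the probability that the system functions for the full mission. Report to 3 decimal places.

0.867

Parallel (A, B, and C): 1 − (1 − 0.76600)(1 − 0.86000)(1 − 0.77900) = 0.99276
Series ([0.99276] and D): 0.99276 × 0.87300 = 0.867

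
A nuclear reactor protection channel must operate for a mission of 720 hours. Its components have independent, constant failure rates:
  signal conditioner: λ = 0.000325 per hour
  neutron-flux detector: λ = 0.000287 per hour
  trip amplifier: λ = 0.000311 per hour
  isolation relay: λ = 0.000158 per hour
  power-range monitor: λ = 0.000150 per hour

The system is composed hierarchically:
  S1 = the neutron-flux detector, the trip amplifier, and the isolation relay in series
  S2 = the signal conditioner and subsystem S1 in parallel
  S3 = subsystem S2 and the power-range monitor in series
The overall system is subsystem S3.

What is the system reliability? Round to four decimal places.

R(signal conditioner) = exp(−0.000325 × 720) = 0.791362
R(neutron-flux detector) = exp(−0.000287 × 720) = 0.813312
R(trip amplifier) = exp(−0.000311 × 720) = 0.799379
R(isolation relay) = exp(−0.000158 × 720) = 0.892472
R(power-range monitor) = exp(−0.000150 × 720) = 0.897628
Series (neutron-flux detector, trip amplifier, and isolation relay): 0.813312 × 0.799379 × 0.892472 = 0.580236
Parallel (signal conditioner and [0.580236]): 1 − (1 − 0.791362)(1 − 0.580236) = 0.912421
Series ([0.912421] and power-range monitor): 0.912421 × 0.897628 = 0.8190

0.8190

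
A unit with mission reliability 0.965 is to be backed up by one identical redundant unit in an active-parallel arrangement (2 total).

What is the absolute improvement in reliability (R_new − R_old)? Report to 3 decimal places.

0.034

R_before = 0.965
R_after = 1 − (1 − 0.965)^2 = 0.999
ΔR = 0.999 − 0.965 = 0.034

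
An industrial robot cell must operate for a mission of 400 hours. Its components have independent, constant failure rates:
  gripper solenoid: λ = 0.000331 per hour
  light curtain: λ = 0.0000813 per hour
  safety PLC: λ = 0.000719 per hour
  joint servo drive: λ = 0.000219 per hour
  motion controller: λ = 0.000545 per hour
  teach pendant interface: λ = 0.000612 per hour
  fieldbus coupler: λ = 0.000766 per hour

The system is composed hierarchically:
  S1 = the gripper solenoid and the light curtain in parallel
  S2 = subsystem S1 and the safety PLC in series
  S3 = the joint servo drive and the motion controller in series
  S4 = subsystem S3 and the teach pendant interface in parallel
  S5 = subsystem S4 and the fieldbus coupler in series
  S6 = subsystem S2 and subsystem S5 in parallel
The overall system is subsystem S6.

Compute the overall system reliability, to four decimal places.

R(gripper solenoid) = exp(−0.000331 × 400) = 0.875991
R(light curtain) = exp(−0.0000813 × 400) = 0.968003
R(safety PLC) = exp(−0.000719 × 400) = 0.750062
R(joint servo drive) = exp(−0.000219 × 400) = 0.916127
R(motion controller) = exp(−0.000545 × 400) = 0.804125
R(teach pendant interface) = exp(−0.000612 × 400) = 0.782861
R(fieldbus coupler) = exp(−0.000766 × 400) = 0.736092
Parallel (gripper solenoid and light curtain): 1 − (1 − 0.875991)(1 − 0.968003) = 0.996032
Series ([0.996032] and safety PLC): 0.996032 × 0.750062 = 0.747086
Series (joint servo drive and motion controller): 0.916127 × 0.804125 = 0.736681
Parallel ([0.736681] and teach pendant interface): 1 − (1 − 0.736681)(1 − 0.782861) = 0.942823
Series ([0.942823] and fieldbus coupler): 0.942823 × 0.736092 = 0.694004
Parallel ([0.747086] and [0.694004]): 1 − (1 − 0.747086)(1 − 0.694004) = 0.9226

0.9226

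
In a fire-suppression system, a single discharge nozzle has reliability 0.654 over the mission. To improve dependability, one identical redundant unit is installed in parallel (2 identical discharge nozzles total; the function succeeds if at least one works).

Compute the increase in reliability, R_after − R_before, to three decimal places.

R_before = 0.654
R_after = 1 − (1 − 0.654)^2 = 0.880
ΔR = 0.880 − 0.654 = 0.226

0.226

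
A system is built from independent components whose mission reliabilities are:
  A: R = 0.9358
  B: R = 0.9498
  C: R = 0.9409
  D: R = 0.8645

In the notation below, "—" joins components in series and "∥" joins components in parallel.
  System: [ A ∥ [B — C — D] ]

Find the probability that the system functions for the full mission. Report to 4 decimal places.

0.9854

Series (B, C, and D): 0.949800 × 0.940900 × 0.864500 = 0.772575
Parallel (A and [0.772575]): 1 − (1 − 0.935800)(1 − 0.772575) = 0.9854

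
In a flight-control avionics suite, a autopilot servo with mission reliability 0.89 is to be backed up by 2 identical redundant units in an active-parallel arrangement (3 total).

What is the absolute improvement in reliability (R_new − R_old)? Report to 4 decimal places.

0.1087

R_before = 0.89
R_after = 1 − (1 − 0.89)^3 = 0.9987
ΔR = 0.9987 − 0.89 = 0.1087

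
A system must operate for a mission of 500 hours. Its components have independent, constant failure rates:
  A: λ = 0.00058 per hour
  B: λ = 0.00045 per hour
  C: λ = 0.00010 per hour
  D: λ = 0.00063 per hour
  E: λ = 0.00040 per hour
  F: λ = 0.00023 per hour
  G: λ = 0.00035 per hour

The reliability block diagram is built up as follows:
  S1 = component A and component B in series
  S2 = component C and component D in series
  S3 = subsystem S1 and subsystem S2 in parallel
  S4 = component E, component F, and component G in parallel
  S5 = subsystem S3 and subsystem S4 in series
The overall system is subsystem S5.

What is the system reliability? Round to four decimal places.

R(A) = exp(−0.00058 × 500) = 0.748264
R(B) = exp(−0.00045 × 500) = 0.798516
R(C) = exp(−0.00010 × 500) = 0.951229
R(D) = exp(−0.00063 × 500) = 0.729789
R(E) = exp(−0.00040 × 500) = 0.818731
R(F) = exp(−0.00023 × 500) = 0.891366
R(G) = exp(−0.00035 × 500) = 0.839457
Series (A and B): 0.748264 × 0.798516 = 0.597501
Series (C and D): 0.951229 × 0.729789 = 0.694196
Parallel ([0.597501] and [0.694196]): 1 − (1 − 0.597501)(1 − 0.694196) = 0.876914
Parallel (E, F, and G): 1 − (1 − 0.818731)(1 − 0.891366)(1 − 0.839457) = 0.996839
Series ([0.876914] and [0.996839]): 0.876914 × 0.996839 = 0.8741

0.8741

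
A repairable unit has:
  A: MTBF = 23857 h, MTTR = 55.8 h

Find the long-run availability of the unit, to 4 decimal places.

0.9977

A(A) = MTBF/(MTBF+MTTR) = 23857/(23857+55.8) = 0.9977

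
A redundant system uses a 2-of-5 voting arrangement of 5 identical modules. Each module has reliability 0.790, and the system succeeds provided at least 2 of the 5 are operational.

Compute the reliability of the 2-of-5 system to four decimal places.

R = Σ_{i=2}^{5} C(5,i) p^i (1−p)^{5−i} with p = 0.790
C(5,2)·0.790^2·0.210^3 = 0.057798
C(5,3)·0.790^3·0.210^2 = 0.217430
C(5,4)·0.790^4·0.210^1 = 0.408976
C(5,5)·0.790^5·0.210^0 = 0.307706
Sum = 0.9919

0.9919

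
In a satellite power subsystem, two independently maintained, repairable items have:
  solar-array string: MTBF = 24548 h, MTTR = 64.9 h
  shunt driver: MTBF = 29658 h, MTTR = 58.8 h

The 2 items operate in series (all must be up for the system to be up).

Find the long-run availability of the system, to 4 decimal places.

0.9954

A(solar-array string) = MTBF/(MTBF+MTTR) = 24548/(24548+64.9) = 0.997363
A(shunt driver) = MTBF/(MTBF+MTTR) = 29658/(29658+58.8) = 0.998021
Series availability: 0.997363 × 0.998021 = 0.9954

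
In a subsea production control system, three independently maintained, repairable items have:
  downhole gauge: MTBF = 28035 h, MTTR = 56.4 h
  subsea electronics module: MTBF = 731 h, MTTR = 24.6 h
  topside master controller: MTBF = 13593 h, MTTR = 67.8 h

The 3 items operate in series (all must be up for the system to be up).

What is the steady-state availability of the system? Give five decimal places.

0.96071

A(downhole gauge) = MTBF/(MTBF+MTTR) = 28035/(28035+56.4) = 0.997992
A(subsea electronics module) = MTBF/(MTBF+MTTR) = 731/(731+24.6) = 0.967443
A(topside master controller) = MTBF/(MTBF+MTTR) = 13593/(13593+67.8) = 0.995037
Series availability: 0.997992 × 0.967443 × 0.995037 = 0.96071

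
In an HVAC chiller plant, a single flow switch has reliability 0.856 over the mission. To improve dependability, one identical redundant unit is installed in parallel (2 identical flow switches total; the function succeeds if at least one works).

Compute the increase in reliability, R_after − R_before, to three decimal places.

R_before = 0.856
R_after = 1 − (1 − 0.856)^2 = 0.979
ΔR = 0.979 − 0.856 = 0.123

0.123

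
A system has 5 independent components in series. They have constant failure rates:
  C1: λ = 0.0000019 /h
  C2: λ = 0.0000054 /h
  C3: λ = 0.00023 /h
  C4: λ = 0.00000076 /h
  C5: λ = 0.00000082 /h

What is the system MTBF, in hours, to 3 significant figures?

4190

Series of exponential components: λ_sys = Σ λ_i
λ_sys = 0.0000019 + 0.0000054 + 0.00023 + 0.00000076 + 0.00000082 = 2.3888e-04 /h
MTBF = 1 / λ_sys = 4190 h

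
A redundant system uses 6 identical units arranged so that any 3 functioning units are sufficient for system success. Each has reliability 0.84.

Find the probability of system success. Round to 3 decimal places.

0.993

R = Σ_{i=3}^{6} C(6,i) p^i (1−p)^{6−i} with p = 0.84
C(6,3)·0.84^3·0.16^3 = 0.04855
C(6,4)·0.84^4·0.16^2 = 0.19118
C(6,5)·0.84^5·0.16^1 = 0.40148
C(6,6)·0.84^6·0.16^0 = 0.35130
Sum = 0.993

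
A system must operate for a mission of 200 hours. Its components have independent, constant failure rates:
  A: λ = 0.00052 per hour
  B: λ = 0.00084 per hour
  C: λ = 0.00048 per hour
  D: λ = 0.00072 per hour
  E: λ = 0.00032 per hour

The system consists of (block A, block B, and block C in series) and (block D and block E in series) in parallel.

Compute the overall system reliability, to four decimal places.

0.9422

R(A) = exp(−0.00052 × 200) = 0.901225
R(B) = exp(−0.00084 × 200) = 0.845354
R(C) = exp(−0.00048 × 200) = 0.908464
R(D) = exp(−0.00072 × 200) = 0.865888
R(E) = exp(−0.00032 × 200) = 0.938005
Series (A, B, and C): 0.901225 × 0.845354 × 0.908464 = 0.692117
Series (D and E): 0.865888 × 0.938005 = 0.812207
Parallel ([0.692117] and [0.812207]): 1 − (1 − 0.692117)(1 − 0.812207) = 0.9422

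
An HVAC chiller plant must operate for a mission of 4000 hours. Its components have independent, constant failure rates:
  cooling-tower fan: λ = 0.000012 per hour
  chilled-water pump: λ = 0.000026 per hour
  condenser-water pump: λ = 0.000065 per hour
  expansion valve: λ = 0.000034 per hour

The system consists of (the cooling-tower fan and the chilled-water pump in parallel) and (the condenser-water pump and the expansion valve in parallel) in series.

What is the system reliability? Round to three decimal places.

0.966

R(cooling-tower fan) = exp(−0.000012 × 4000) = 0.95313
R(chilled-water pump) = exp(−0.000026 × 4000) = 0.90123
R(condenser-water pump) = exp(−0.000065 × 4000) = 0.77105
R(expansion valve) = exp(−0.000034 × 4000) = 0.87284
Parallel (cooling-tower fan and chilled-water pump): 1 − (1 − 0.95313)(1 − 0.90123) = 0.99537
Parallel (condenser-water pump and expansion valve): 1 − (1 − 0.77105)(1 − 0.87284) = 0.97089
Series ([0.99537] and [0.97089]): 0.99537 × 0.97089 = 0.966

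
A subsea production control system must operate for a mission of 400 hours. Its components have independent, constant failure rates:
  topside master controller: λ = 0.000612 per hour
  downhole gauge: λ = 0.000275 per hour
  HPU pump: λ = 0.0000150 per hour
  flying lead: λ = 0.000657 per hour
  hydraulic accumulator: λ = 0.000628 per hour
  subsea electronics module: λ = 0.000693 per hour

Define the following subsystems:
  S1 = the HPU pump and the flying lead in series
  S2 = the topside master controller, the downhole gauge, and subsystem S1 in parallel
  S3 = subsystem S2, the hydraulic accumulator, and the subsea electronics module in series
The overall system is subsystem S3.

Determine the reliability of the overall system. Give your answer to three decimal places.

R(topside master controller) = exp(−0.000612 × 400) = 0.78286
R(downhole gauge) = exp(−0.000275 × 400) = 0.89583
R(HPU pump) = exp(−0.0000150 × 400) = 0.99402
R(flying lead) = exp(−0.000657 × 400) = 0.76890
R(hydraulic accumulator) = exp(−0.000628 × 400) = 0.77787
R(subsea electronics module) = exp(−0.000693 × 400) = 0.75790
Series (HPU pump and flying lead): 0.99402 × 0.76890 = 0.76430
Parallel (topside master controller, downhole gauge, and [0.76430]): 1 − (1 − 0.78286)(1 − 0.89583)(1 − 0.76430) = 0.99467
Series ([0.99467], hydraulic accumulator, and subsea electronics module): 0.99467 × 0.77787 × 0.75790 = 0.586

0.586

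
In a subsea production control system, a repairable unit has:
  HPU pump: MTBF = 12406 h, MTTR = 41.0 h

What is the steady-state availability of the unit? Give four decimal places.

0.9967

A(HPU pump) = MTBF/(MTBF+MTTR) = 12406/(12406+41.0) = 0.9967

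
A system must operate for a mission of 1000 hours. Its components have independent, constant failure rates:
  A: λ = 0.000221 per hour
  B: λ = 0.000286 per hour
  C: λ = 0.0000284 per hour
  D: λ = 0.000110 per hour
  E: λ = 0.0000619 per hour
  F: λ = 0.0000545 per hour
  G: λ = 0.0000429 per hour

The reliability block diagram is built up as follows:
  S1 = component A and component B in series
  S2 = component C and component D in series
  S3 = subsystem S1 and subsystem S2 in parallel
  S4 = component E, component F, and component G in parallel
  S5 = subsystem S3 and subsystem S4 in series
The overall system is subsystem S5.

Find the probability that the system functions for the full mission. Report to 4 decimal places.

0.9485

R(A) = exp(−0.000221 × 1000) = 0.801717
R(B) = exp(−0.000286 × 1000) = 0.751263
R(C) = exp(−0.0000284 × 1000) = 0.971999
R(D) = exp(−0.000110 × 1000) = 0.895834
R(E) = exp(−0.0000619 × 1000) = 0.939977
R(F) = exp(−0.0000545 × 1000) = 0.946959
R(G) = exp(−0.0000429 × 1000) = 0.958007
Series (A and B): 0.801717 × 0.751263 = 0.602300
Series (C and D): 0.971999 × 0.895834 = 0.870750
Parallel ([0.602300] and [0.870750]): 1 − (1 − 0.602300)(1 − 0.870750) = 0.948597
Parallel (E, F, and G): 1 − (1 − 0.939977)(1 − 0.946959)(1 − 0.958007) = 0.999866
Series ([0.948597] and [0.999866]): 0.948597 × 0.999866 = 0.9485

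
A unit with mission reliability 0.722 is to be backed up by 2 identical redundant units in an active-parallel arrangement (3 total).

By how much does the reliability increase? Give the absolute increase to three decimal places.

0.257

R_before = 0.722
R_after = 1 − (1 − 0.722)^3 = 0.979
ΔR = 0.979 − 0.722 = 0.257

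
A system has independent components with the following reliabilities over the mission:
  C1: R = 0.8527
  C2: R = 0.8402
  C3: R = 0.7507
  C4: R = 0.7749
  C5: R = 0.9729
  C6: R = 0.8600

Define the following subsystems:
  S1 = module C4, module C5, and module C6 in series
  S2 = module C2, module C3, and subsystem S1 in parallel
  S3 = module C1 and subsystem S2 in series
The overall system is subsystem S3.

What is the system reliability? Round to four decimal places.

Series (C4, C5, and C6): 0.774900 × 0.972900 × 0.860000 = 0.648354
Parallel (C2, C3, and [0.648354]): 1 − (1 − 0.840200)(1 − 0.750700)(1 − 0.648354) = 0.985991
Series (C1 and [0.985991]): 0.852700 × 0.985991 = 0.8408

0.8408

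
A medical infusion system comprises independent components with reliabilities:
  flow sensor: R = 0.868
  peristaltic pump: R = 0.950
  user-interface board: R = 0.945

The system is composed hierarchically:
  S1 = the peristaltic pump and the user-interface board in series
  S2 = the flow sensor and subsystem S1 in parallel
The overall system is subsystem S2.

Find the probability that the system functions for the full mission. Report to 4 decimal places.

0.9865

Series (peristaltic pump and user-interface board): 0.950000 × 0.945000 = 0.897750
Parallel (flow sensor and [0.897750]): 1 − (1 − 0.868000)(1 − 0.897750) = 0.9865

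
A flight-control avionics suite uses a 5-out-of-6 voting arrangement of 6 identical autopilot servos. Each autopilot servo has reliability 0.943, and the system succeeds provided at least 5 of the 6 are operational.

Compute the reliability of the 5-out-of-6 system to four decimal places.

0.9582

R = Σ_{i=5}^{6} C(6,i) p^i (1−p)^{6−i} with p = 0.943
C(6,5)·0.943^5·0.057^1 = 0.255026
C(6,6)·0.943^6·0.057^0 = 0.703186
Sum = 0.9582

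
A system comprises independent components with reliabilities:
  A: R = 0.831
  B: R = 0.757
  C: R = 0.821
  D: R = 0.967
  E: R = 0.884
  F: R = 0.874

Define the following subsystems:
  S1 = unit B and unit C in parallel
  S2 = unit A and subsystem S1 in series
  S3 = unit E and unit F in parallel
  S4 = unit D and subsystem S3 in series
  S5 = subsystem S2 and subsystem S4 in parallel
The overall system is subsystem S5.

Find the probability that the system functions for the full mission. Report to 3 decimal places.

0.990

Parallel (B and C): 1 − (1 − 0.75700)(1 − 0.82100) = 0.95650
Series (A and [0.95650]): 0.83100 × 0.95650 = 0.79485
Parallel (E and F): 1 − (1 − 0.88400)(1 − 0.87400) = 0.98538
Series (D and [0.98538]): 0.96700 × 0.98538 = 0.95286
Parallel ([0.79485] and [0.95286]): 1 − (1 − 0.79485)(1 − 0.95286) = 0.990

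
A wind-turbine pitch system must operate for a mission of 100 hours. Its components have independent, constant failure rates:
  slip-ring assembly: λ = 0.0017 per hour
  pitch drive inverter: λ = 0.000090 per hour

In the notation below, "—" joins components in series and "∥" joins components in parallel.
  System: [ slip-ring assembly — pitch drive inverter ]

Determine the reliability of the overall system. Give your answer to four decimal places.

0.8361

R(slip-ring assembly) = exp(−0.0017 × 100) = 0.843665
R(pitch drive inverter) = exp(−0.000090 × 100) = 0.991040
Series (slip-ring assembly and pitch drive inverter): 0.843665 × 0.991040 = 0.8361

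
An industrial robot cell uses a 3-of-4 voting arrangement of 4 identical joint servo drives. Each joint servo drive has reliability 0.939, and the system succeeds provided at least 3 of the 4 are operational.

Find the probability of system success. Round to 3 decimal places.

0.979

R = Σ_{i=3}^{4} C(4,i) p^i (1−p)^{4−i} with p = 0.939
C(4,3)·0.939^3·0.061^1 = 0.20202
C(4,4)·0.939^4·0.061^0 = 0.77743
Sum = 0.979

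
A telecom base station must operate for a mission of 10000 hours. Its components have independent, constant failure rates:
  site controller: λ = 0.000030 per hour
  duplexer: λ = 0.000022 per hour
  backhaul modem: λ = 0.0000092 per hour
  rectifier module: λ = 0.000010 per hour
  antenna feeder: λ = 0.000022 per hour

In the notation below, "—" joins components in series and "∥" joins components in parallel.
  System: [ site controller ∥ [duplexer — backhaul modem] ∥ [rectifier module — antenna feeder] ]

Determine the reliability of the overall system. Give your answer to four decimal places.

R(site controller) = exp(−0.000030 × 10000) = 0.740818
R(duplexer) = exp(−0.000022 × 10000) = 0.802519
R(backhaul modem) = exp(−0.0000092 × 10000) = 0.912105
R(rectifier module) = exp(−0.000010 × 10000) = 0.904837
R(antenna feeder) = exp(−0.000022 × 10000) = 0.802519
Series (duplexer and backhaul modem): 0.802519 × 0.912105 = 0.731982
Series (rectifier module and antenna feeder): 0.904837 × 0.802519 = 0.726149
Parallel (site controller, [0.731982], and [0.726149]): 1 − (1 − 0.740818)(1 − 0.731982)(1 − 0.726149) = 0.9810

0.9810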